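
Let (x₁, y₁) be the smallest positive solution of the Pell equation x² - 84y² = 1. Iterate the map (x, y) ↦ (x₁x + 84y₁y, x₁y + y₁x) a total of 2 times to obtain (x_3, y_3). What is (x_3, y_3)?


Step 1: Find the fundamental solution (x₁, y₁) of x² - 84y² = 1.
  Expand √84 as a continued fraction. a₀ = ⌊√84⌋ = 9; iterate m_{k+1} = d_k·a_k − m_k, d_{k+1} = (84 − m_{k+1}²)/d_k, a_{k+1} = ⌊(a₀ + m_{k+1})/d_{k+1}⌋ (starting m₀ = 0, d₀ = 1), with convergents p_k = a_k·p_{k-1} + p_{k-2}, q_k = a_k·q_{k-1} + q_{k-2} (p₋₁ = 1, q₋₁ = 0):
  k = 0: a₀ = 9; p₀/q₀ = 9/1; p₀² − 84·q₀² = 81 − 84 = -3.
  k = 1: m = 9, d = 3, a = ⌊(9 + 9)/3⌋ = 6; p/q = (6·9 + 1)/(6·1 + 0) = 55/6; p² − 84·q² = 3025 − 3024 = 1.
  The first convergent with p² − 84·q² = 1 gives the fundamental solution (x₁, y₁) = (55, 6).
Step 2: Apply the recurrence (x_{n+1}, y_{n+1}) = (x₁x_n + 84y₁y_n, x₁y_n + y₁x_n) repeatedly.
  From (x_1, y_1) = (55, 6): x_2 = 55·55 + 84·6·6 = 6049; y_2 = 55·6 + 6·55 = 660.
  From (x_2, y_2) = (6049, 660): x_3 = 55·6049 + 84·6·660 = 665335; y_3 = 55·660 + 6·6049 = 72594.
Step 3: Verify x_3² - 84·y_3² = 442670662225 - 442670662224 = 1 (should be 1). ✓

(x_1, y_1) = (55, 6); (x_3, y_3) = (665335, 72594).


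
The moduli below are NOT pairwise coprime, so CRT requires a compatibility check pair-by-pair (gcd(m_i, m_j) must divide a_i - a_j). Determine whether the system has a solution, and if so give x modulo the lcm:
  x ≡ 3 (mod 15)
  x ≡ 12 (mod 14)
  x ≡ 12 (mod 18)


Moduli 15, 14, 18 are not pairwise coprime, so CRT works modulo lcm(m_i) when all pairwise compatibility conditions hold.
Pairwise compatibility: gcd(m_i, m_j) must divide a_i - a_j for every pair.
Merge one congruence at a time:
  Start: x ≡ 3 (mod 15).
  Combine with x ≡ 12 (mod 14): gcd(15, 14) = 1; 12 - 3 = 9, which IS divisible by 1, so compatible.
    Write x = 3 + 15·t and substitute into x ≡ 12 (mod 14): 15·t ≡ 12 − 3 = 9 (mod 14).
    Reduce coefficients mod 14: 1·t ≡ 9 (mod 14).
    So t ≡ 9 (mod 14).
    Then x = 3 + 15·9 = 138, valid modulo lcm(15, 14) = 210: x ≡ 138 (mod 210).
  Combine with x ≡ 12 (mod 18): gcd(210, 18) = 6; 12 - 138 = -126, which IS divisible by 6, so compatible.
    Write x = 138 + 210·t and substitute into x ≡ 12 (mod 18): 210·t ≡ 12 − 138 = -126 (mod 18).
    Divide the congruence (and modulus) by g = 6: 35·t ≡ -21 (mod 3).
    Reduce coefficients mod 3: 2·t ≡ 0 (mod 3).
    The inverse of 2 mod 3 is 2 (since 2·2 = 4 = 1·3 + 1), so t ≡ 2·0 = 0 ≡ 0 (mod 3).
    Then x = 138 + 210·0 = 138, valid modulo lcm(210, 18) = 630: x ≡ 138 (mod 630).
Verify: 138 mod 15 = 3, 138 mod 14 = 12, 138 mod 18 = 12.

x ≡ 138 (mod 630).


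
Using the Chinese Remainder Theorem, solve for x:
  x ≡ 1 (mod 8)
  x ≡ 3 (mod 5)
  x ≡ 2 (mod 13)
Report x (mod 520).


Moduli 8, 5, 13 are pairwise coprime; by CRT there is a unique solution modulo M = 8 · 5 · 13 = 520.
Solve pairwise, accumulating the modulus:
  Start with x ≡ 1 (mod 8).
  Combine with x ≡ 3 (mod 5): since gcd(8, 5) = 1, we get a unique residue mod 40.
    Write x = 1 + 8·t and substitute into x ≡ 3 (mod 5): 8·t ≡ 3 − 1 = 2 (mod 5).
    Reduce coefficients mod 5: 3·t ≡ 2 (mod 5).
    The inverse of 3 mod 5 is 2 (since 3·2 = 6 = 1·5 + 1), so t ≡ 2·2 = 4 ≡ 4 (mod 5).
    Then x = 1 + 8·4 = 33, valid modulo lcm(8, 5) = 40: x ≡ 33 (mod 40).
  Combine with x ≡ 2 (mod 13): since gcd(40, 13) = 1, we get a unique residue mod 520.
    Write x = 33 + 40·t and substitute into x ≡ 2 (mod 13): 40·t ≡ 2 − 33 = -31 (mod 13).
    Reduce coefficients mod 13: 1·t ≡ 8 (mod 13).
    So t ≡ 8 (mod 13).
    Then x = 33 + 40·8 = 353, valid modulo lcm(40, 13) = 520: x ≡ 353 (mod 520).
Verify: 353 mod 8 = 1 ✓, 353 mod 5 = 3 ✓, 353 mod 13 = 2 ✓.

x ≡ 353 (mod 520).


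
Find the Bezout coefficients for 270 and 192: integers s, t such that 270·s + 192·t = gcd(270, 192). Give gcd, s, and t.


Euclidean algorithm on (270, 192) — divide until remainder is 0:
  270 = 1 · 192 + 78
  192 = 2 · 78 + 36
  78 = 2 · 36 + 6
  36 = 6 · 6 + 0
gcd(270, 192) = 6.
Track Bezout coefficients alongside the remainders: start with r₀ = 270 = a·1 + b·0 (s = 1, t = 0) and r₁ = 192 = a·0 + b·1 (s = 0, t = 1); each new remainder r_{k+1} = r_{k-1} − q_k·r_k inherits s_{k+1} = s_{k-1} − q_k·s_k, t_{k+1} = t_{k-1} − q_k·t_k, so r_k = a·s_k + b·t_k at every step:
  q = 1: r = 78, s = 1 − 1·0 = 1, t = 0 − 1·1 = -1  (check: 270·1 + 192·(-1) = 78)
  q = 2: r = 36, s = 0 − 2·1 = -2, t = 1 − 2·(-1) = 3  (check: 270·(-2) + 192·3 = 36)
  q = 2: r = 6, s = 1 − 2·(-2) = 5, t = -1 − 2·3 = -7  (check: 270·5 + 192·(-7) = 6)
The row with r = 6 (the gcd) gives the Bezout coefficients s = 5, t = -7.
Result: 270 · (5) + 192 · (-7) = 6.

gcd(270, 192) = 6; s = 5, t = -7 (check: 270·5 + 192·(-7) = 6).


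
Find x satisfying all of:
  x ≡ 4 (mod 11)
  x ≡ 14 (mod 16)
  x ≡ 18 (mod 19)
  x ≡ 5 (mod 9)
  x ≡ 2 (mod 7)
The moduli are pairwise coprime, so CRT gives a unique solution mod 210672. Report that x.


Product of moduli M = 11 · 16 · 19 · 9 · 7 = 210672.
Merge one congruence at a time:
  Start: x ≡ 4 (mod 11).
  Combine with x ≡ 14 (mod 16); new modulus lcm = 176.
    Write x = 4 + 11·t and substitute into x ≡ 14 (mod 16): 11·t ≡ 14 − 4 = 10 (mod 16).
    The inverse of 11 mod 16 is 3 (since 11·3 = 33 = 2·16 + 1), so t ≡ 3·10 = 30 ≡ 14 (mod 16).
    Then x = 4 + 11·14 = 158, valid modulo lcm(11, 16) = 176: x ≡ 158 (mod 176).
  Combine with x ≡ 18 (mod 19); new modulus lcm = 3344.
    Write x = 158 + 176·t and substitute into x ≡ 18 (mod 19): 176·t ≡ 18 − 158 = -140 (mod 19).
    Reduce coefficients mod 19: 5·t ≡ 12 (mod 19).
    The inverse of 5 mod 19 is 4 (since 5·4 = 20 = 1·19 + 1), so t ≡ 4·12 = 48 ≡ 10 (mod 19).
    Then x = 158 + 176·10 = 1918, valid modulo lcm(176, 19) = 3344: x ≡ 1918 (mod 3344).
  Combine with x ≡ 5 (mod 9); new modulus lcm = 30096.
    Write x = 1918 + 3344·t and substitute into x ≡ 5 (mod 9): 3344·t ≡ 5 − 1918 = -1913 (mod 9).
    Reduce coefficients mod 9: 5·t ≡ 4 (mod 9).
    The inverse of 5 mod 9 is 2 (since 5·2 = 10 = 1·9 + 1), so t ≡ 2·4 = 8 ≡ 8 (mod 9).
    Then x = 1918 + 3344·8 = 28670, valid modulo lcm(3344, 9) = 30096: x ≡ 28670 (mod 30096).
  Combine with x ≡ 2 (mod 7); new modulus lcm = 210672.
    Write x = 28670 + 30096·t and substitute into x ≡ 2 (mod 7): 30096·t ≡ 2 − 28670 = -28668 (mod 7).
    Reduce coefficients mod 7: 3·t ≡ 4 (mod 7).
    The inverse of 3 mod 7 is 5 (since 3·5 = 15 = 2·7 + 1), so t ≡ 5·4 = 20 ≡ 6 (mod 7).
    Then x = 28670 + 30096·6 = 209246, valid modulo lcm(30096, 7) = 210672: x ≡ 209246 (mod 210672).
Verify against each original: 209246 mod 11 = 4, 209246 mod 16 = 14, 209246 mod 19 = 18, 209246 mod 9 = 5, 209246 mod 7 = 2.

x ≡ 209246 (mod 210672).


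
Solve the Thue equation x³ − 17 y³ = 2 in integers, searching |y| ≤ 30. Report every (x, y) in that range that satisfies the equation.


The equation is x³ - 17y³ = 2. For fixed y, x³ = 17·y³ + 2, so a solution requires the RHS to be a perfect cube.
Strategy: iterate y from -30 to 30, compute RHS = 17·y³ + 2, and check whether it is a (positive or negative) perfect cube.
Check small values of y:
  y = 0: RHS = 2 is not a perfect cube.
  y = 1: RHS = 19 is not a perfect cube.
  y = -1: RHS = -15 is not a perfect cube.
  y = 2: RHS = 138 is not a perfect cube.
  y = -2: RHS = -134 is not a perfect cube.
  y = 3: RHS = 461 is not a perfect cube.
  y = -3: RHS = -457 is not a perfect cube.
Continuing the search up to |y| = 30 finds no solutions either.
No (x, y) in the scanned range satisfies the equation.

No integer solutions with |y| ≤ 30.


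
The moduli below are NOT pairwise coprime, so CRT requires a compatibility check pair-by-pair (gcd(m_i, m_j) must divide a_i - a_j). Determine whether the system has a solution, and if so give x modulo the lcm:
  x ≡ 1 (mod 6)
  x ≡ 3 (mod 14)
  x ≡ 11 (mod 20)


Moduli 6, 14, 20 are not pairwise coprime, so CRT works modulo lcm(m_i) when all pairwise compatibility conditions hold.
Pairwise compatibility: gcd(m_i, m_j) must divide a_i - a_j for every pair.
Merge one congruence at a time:
  Start: x ≡ 1 (mod 6).
  Combine with x ≡ 3 (mod 14): gcd(6, 14) = 2; 3 - 1 = 2, which IS divisible by 2, so compatible.
    Write x = 1 + 6·t and substitute into x ≡ 3 (mod 14): 6·t ≡ 3 − 1 = 2 (mod 14).
    Divide the congruence (and modulus) by g = 2: 3·t ≡ 1 (mod 7).
    The inverse of 3 mod 7 is 5 (since 3·5 = 15 = 2·7 + 1), so t ≡ 5·1 = 5 ≡ 5 (mod 7).
    Then x = 1 + 6·5 = 31, valid modulo lcm(6, 14) = 42: x ≡ 31 (mod 42).
  Combine with x ≡ 11 (mod 20): gcd(42, 20) = 2; 11 - 31 = -20, which IS divisible by 2, so compatible.
    Write x = 31 + 42·t and substitute into x ≡ 11 (mod 20): 42·t ≡ 11 − 31 = -20 (mod 20).
    Divide the congruence (and modulus) by g = 2: 21·t ≡ -10 (mod 10).
    Reduce coefficients mod 10: 1·t ≡ 0 (mod 10).
    So t ≡ 0 (mod 10).
    Then x = 31 + 42·0 = 31, valid modulo lcm(42, 20) = 420: x ≡ 31 (mod 420).
Verify: 31 mod 6 = 1, 31 mod 14 = 3, 31 mod 20 = 11.

x ≡ 31 (mod 420).


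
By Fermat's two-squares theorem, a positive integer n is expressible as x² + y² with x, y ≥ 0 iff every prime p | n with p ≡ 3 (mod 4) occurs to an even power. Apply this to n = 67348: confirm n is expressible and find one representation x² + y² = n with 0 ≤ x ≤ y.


Step 1: Factor n = 67348 = 2^2 · 113 · 149.
Step 2: Check the mod-4 condition on each prime factor: 2 = 2 (special); 113 ≡ 1 (mod 4), exponent 1; 149 ≡ 1 (mod 4), exponent 1.
All primes ≡ 3 (mod 4) appear to even exponent (or don't appear), so by the two-squares theorem n IS expressible as a sum of two squares.
Step 3: Build a representation. Group n = k² · m with k = 2 and m = 113 · 149 = 16837 (a product of primes ≡ 1 (mod 4)); a representation of m scales to one of n via (k·x)² + (k·y)² = k²(x² + y²). Each prime p ≡ 1 (mod 4) is itself a sum of two squares; find a² by testing p − a² for a perfect square:
  113: 113 − 1² = 112, 113 − 2² = 109, 113 − 3² = 104, 113 − 4² = 97, 113 − 5² = 88, 113 − 6² = 77, 113 − 7² = 64 = 8² ⇒ 113 = 7² + 8².
  149: 149 − 1² = 148, 149 − 2² = 145, 149 − 3² = 140, 149 − 4² = 133, 149 − 5² = 124, 149 − 6² = 113, 149 − 7² = 100 = 10² ⇒ 149 = 7² + 10².
  Combine using the Brahmagupta–Fibonacci identity (a² + b²)(c² + d²) = (ac − bd)² + (ad + bc)² = (ac + bd)² + (ad − bc)²:
  113 · 149 = 16837: from (7² + 8²)(7² + 10²), take (7·7 − 8·10, 7·10 + 8·7) = (49 − 80, 70 + 56) = (-31, 126); dropping signs (only squares matter) gives (31, 126); check 31² + 126² = 961 + 15876 = 16837 ✓.
  Scale by k = 2: (2·31, 2·126) = (62, 252).
Step 4: Order so x ≤ y and verify: 62² + 252² = 3844 + 63504 = 67348 = n. ✓

n = 67348 = 62² + 252² (one valid representation with x ≤ y).


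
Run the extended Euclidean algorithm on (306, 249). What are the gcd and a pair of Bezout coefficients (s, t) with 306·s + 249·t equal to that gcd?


Euclidean algorithm on (306, 249) — divide until remainder is 0:
  306 = 1 · 249 + 57
  249 = 4 · 57 + 21
  57 = 2 · 21 + 15
  21 = 1 · 15 + 6
  15 = 2 · 6 + 3
  6 = 2 · 3 + 0
gcd(306, 249) = 3.
Track Bezout coefficients alongside the remainders: start with r₀ = 306 = a·1 + b·0 (s = 1, t = 0) and r₁ = 249 = a·0 + b·1 (s = 0, t = 1); each new remainder r_{k+1} = r_{k-1} − q_k·r_k inherits s_{k+1} = s_{k-1} − q_k·s_k, t_{k+1} = t_{k-1} − q_k·t_k, so r_k = a·s_k + b·t_k at every step:
  q = 1: r = 57, s = 1 − 1·0 = 1, t = 0 − 1·1 = -1  (check: 306·1 + 249·(-1) = 57)
  q = 4: r = 21, s = 0 − 4·1 = -4, t = 1 − 4·(-1) = 5  (check: 306·(-4) + 249·5 = 21)
  q = 2: r = 15, s = 1 − 2·(-4) = 9, t = -1 − 2·5 = -11  (check: 306·9 + 249·(-11) = 15)
  q = 1: r = 6, s = -4 − 1·9 = -13, t = 5 − 1·(-11) = 16  (check: 306·(-13) + 249·16 = 6)
  q = 2: r = 3, s = 9 − 2·(-13) = 35, t = -11 − 2·16 = -43  (check: 306·35 + 249·(-43) = 3)
The row with r = 3 (the gcd) gives the Bezout coefficients s = 35, t = -43.
Result: 306 · (35) + 249 · (-43) = 3.

gcd(306, 249) = 3; s = 35, t = -43 (check: 306·35 + 249·(-43) = 3).


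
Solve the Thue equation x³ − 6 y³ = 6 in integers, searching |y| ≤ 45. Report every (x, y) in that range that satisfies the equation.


The equation is x³ - 6y³ = 6. For fixed y, x³ = 6·y³ + 6, so a solution requires the RHS to be a perfect cube.
Strategy: iterate y from -45 to 45, compute RHS = 6·y³ + 6, and check whether it is a (positive or negative) perfect cube.
Check small values of y:
  y = 0: RHS = 6 is not a perfect cube.
  y = 1: RHS = 12 is not a perfect cube.
  y = -1: RHS = 0 = (0)³ ⇒ x = 0 works.
  y = 2: RHS = 54 is not a perfect cube.
  y = -2: RHS = -42 is not a perfect cube.
  y = 3: RHS = 168 is not a perfect cube.
  y = -3: RHS = -156 is not a perfect cube.
Continuing the search up to |y| = 45 finds no further solutions beyond those listed.
Collected solutions: (0, -1).

Solutions (with |y| ≤ 45): (0, -1).


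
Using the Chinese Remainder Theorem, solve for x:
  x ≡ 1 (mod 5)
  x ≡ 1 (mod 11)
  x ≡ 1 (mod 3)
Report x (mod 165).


Moduli 5, 11, 3 are pairwise coprime; by CRT there is a unique solution modulo M = 5 · 11 · 3 = 165.
Solve pairwise, accumulating the modulus:
  Start with x ≡ 1 (mod 5).
  Combine with x ≡ 1 (mod 11): since gcd(5, 11) = 1, we get a unique residue mod 55.
    Write x = 1 + 5·t and substitute into x ≡ 1 (mod 11): 5·t ≡ 1 − 1 = 0 (mod 11).
    The inverse of 5 mod 11 is 9 (since 5·9 = 45 = 4·11 + 1), so t ≡ 9·0 = 0 ≡ 0 (mod 11).
    Then x = 1 + 5·0 = 1, valid modulo lcm(5, 11) = 55: x ≡ 1 (mod 55).
  Combine with x ≡ 1 (mod 3): since gcd(55, 3) = 1, we get a unique residue mod 165.
    Write x = 1 + 55·t and substitute into x ≡ 1 (mod 3): 55·t ≡ 1 − 1 = 0 (mod 3).
    Reduce coefficients mod 3: 1·t ≡ 0 (mod 3).
    So t ≡ 0 (mod 3).
    Then x = 1 + 55·0 = 1, valid modulo lcm(55, 3) = 165: x ≡ 1 (mod 165).
Verify: 1 mod 5 = 1 ✓, 1 mod 11 = 1 ✓, 1 mod 3 = 1 ✓.

x ≡ 1 (mod 165).


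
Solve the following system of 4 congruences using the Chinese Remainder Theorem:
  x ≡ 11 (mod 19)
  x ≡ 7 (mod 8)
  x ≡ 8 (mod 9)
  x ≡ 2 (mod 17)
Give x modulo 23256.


Product of moduli M = 19 · 8 · 9 · 17 = 23256.
Merge one congruence at a time:
  Start: x ≡ 11 (mod 19).
  Combine with x ≡ 7 (mod 8); new modulus lcm = 152.
    Write x = 11 + 19·t and substitute into x ≡ 7 (mod 8): 19·t ≡ 7 − 11 = -4 (mod 8).
    Reduce coefficients mod 8: 3·t ≡ 4 (mod 8).
    The inverse of 3 mod 8 is 3 (since 3·3 = 9 = 1·8 + 1), so t ≡ 3·4 = 12 ≡ 4 (mod 8).
    Then x = 11 + 19·4 = 87, valid modulo lcm(19, 8) = 152: x ≡ 87 (mod 152).
  Combine with x ≡ 8 (mod 9); new modulus lcm = 1368.
    Write x = 87 + 152·t and substitute into x ≡ 8 (mod 9): 152·t ≡ 8 − 87 = -79 (mod 9).
    Reduce coefficients mod 9: 8·t ≡ 2 (mod 9).
    The inverse of 8 mod 9 is 8 (since 8·8 = 64 = 7·9 + 1), so t ≡ 8·2 = 16 ≡ 7 (mod 9).
    Then x = 87 + 152·7 = 1151, valid modulo lcm(152, 9) = 1368: x ≡ 1151 (mod 1368).
  Combine with x ≡ 2 (mod 17); new modulus lcm = 23256.
    Write x = 1151 + 1368·t and substitute into x ≡ 2 (mod 17): 1368·t ≡ 2 − 1151 = -1149 (mod 17).
    Reduce coefficients mod 17: 8·t ≡ 7 (mod 17).
    The inverse of 8 mod 17 is 15 (since 8·15 = 120 = 7·17 + 1), so t ≡ 15·7 = 105 ≡ 3 (mod 17).
    Then x = 1151 + 1368·3 = 5255, valid modulo lcm(1368, 17) = 23256: x ≡ 5255 (mod 23256).
Verify against each original: 5255 mod 19 = 11, 5255 mod 8 = 7, 5255 mod 9 = 8, 5255 mod 17 = 2.

x ≡ 5255 (mod 23256).


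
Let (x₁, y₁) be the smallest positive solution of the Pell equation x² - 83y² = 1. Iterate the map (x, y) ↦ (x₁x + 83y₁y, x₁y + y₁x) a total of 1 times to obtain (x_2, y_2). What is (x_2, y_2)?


Step 1: Find the fundamental solution (x₁, y₁) of x² - 83y² = 1.
  Expand √83 as a continued fraction. a₀ = ⌊√83⌋ = 9; iterate m_{k+1} = d_k·a_k − m_k, d_{k+1} = (83 − m_{k+1}²)/d_k, a_{k+1} = ⌊(a₀ + m_{k+1})/d_{k+1}⌋ (starting m₀ = 0, d₀ = 1), with convergents p_k = a_k·p_{k-1} + p_{k-2}, q_k = a_k·q_{k-1} + q_{k-2} (p₋₁ = 1, q₋₁ = 0):
  k = 0: a₀ = 9; p₀/q₀ = 9/1; p₀² − 83·q₀² = 81 − 83 = -2.
  k = 1: m = 9, d = 2, a = ⌊(9 + 9)/2⌋ = 9; p/q = (9·9 + 1)/(9·1 + 0) = 82/9; p² − 83·q² = 6724 − 6723 = 1.
  The first convergent with p² − 83·q² = 1 gives the fundamental solution (x₁, y₁) = (82, 9).
Step 2: Apply the recurrence (x_{n+1}, y_{n+1}) = (x₁x_n + 83y₁y_n, x₁y_n + y₁x_n) repeatedly.
  From (x_1, y_1) = (82, 9): x_2 = 82·82 + 83·9·9 = 13447; y_2 = 82·9 + 9·82 = 1476.
Step 3: Verify x_2² - 83·y_2² = 180821809 - 180821808 = 1 (should be 1). ✓

(x_1, y_1) = (82, 9); (x_2, y_2) = (13447, 1476).


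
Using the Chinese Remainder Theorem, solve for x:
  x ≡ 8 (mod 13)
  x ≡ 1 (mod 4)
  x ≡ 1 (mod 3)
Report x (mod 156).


Moduli 13, 4, 3 are pairwise coprime; by CRT there is a unique solution modulo M = 13 · 4 · 3 = 156.
Solve pairwise, accumulating the modulus:
  Start with x ≡ 8 (mod 13).
  Combine with x ≡ 1 (mod 4): since gcd(13, 4) = 1, we get a unique residue mod 52.
    Write x = 8 + 13·t and substitute into x ≡ 1 (mod 4): 13·t ≡ 1 − 8 = -7 (mod 4).
    Reduce coefficients mod 4: 1·t ≡ 1 (mod 4).
    So t ≡ 1 (mod 4).
    Then x = 8 + 13·1 = 21, valid modulo lcm(13, 4) = 52: x ≡ 21 (mod 52).
  Combine with x ≡ 1 (mod 3): since gcd(52, 3) = 1, we get a unique residue mod 156.
    Write x = 21 + 52·t and substitute into x ≡ 1 (mod 3): 52·t ≡ 1 − 21 = -20 (mod 3).
    Reduce coefficients mod 3: 1·t ≡ 1 (mod 3).
    So t ≡ 1 (mod 3).
    Then x = 21 + 52·1 = 73, valid modulo lcm(52, 3) = 156: x ≡ 73 (mod 156).
Verify: 73 mod 13 = 8 ✓, 73 mod 4 = 1 ✓, 73 mod 3 = 1 ✓.

x ≡ 73 (mod 156).


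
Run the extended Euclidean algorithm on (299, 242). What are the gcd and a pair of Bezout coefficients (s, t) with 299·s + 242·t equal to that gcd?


Euclidean algorithm on (299, 242) — divide until remainder is 0:
  299 = 1 · 242 + 57
  242 = 4 · 57 + 14
  57 = 4 · 14 + 1
  14 = 14 · 1 + 0
gcd(299, 242) = 1.
Track Bezout coefficients alongside the remainders: start with r₀ = 299 = a·1 + b·0 (s = 1, t = 0) and r₁ = 242 = a·0 + b·1 (s = 0, t = 1); each new remainder r_{k+1} = r_{k-1} − q_k·r_k inherits s_{k+1} = s_{k-1} − q_k·s_k, t_{k+1} = t_{k-1} − q_k·t_k, so r_k = a·s_k + b·t_k at every step:
  q = 1: r = 57, s = 1 − 1·0 = 1, t = 0 − 1·1 = -1  (check: 299·1 + 242·(-1) = 57)
  q = 4: r = 14, s = 0 − 4·1 = -4, t = 1 − 4·(-1) = 5  (check: 299·(-4) + 242·5 = 14)
  q = 4: r = 1, s = 1 − 4·(-4) = 17, t = -1 − 4·5 = -21  (check: 299·17 + 242·(-21) = 1)
The row with r = 1 (the gcd) gives the Bezout coefficients s = 17, t = -21.
Result: 299 · (17) + 242 · (-21) = 1.

gcd(299, 242) = 1; s = 17, t = -21 (check: 299·17 + 242·(-21) = 1).


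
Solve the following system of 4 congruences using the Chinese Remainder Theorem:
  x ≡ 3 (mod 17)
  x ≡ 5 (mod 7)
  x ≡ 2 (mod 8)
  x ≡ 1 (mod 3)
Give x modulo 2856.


Product of moduli M = 17 · 7 · 8 · 3 = 2856.
Merge one congruence at a time:
  Start: x ≡ 3 (mod 17).
  Combine with x ≡ 5 (mod 7); new modulus lcm = 119.
    Write x = 3 + 17·t and substitute into x ≡ 5 (mod 7): 17·t ≡ 5 − 3 = 2 (mod 7).
    Reduce coefficients mod 7: 3·t ≡ 2 (mod 7).
    The inverse of 3 mod 7 is 5 (since 3·5 = 15 = 2·7 + 1), so t ≡ 5·2 = 10 ≡ 3 (mod 7).
    Then x = 3 + 17·3 = 54, valid modulo lcm(17, 7) = 119: x ≡ 54 (mod 119).
  Combine with x ≡ 2 (mod 8); new modulus lcm = 952.
    Write x = 54 + 119·t and substitute into x ≡ 2 (mod 8): 119·t ≡ 2 − 54 = -52 (mod 8).
    Reduce coefficients mod 8: 7·t ≡ 4 (mod 8).
    The inverse of 7 mod 8 is 7 (since 7·7 = 49 = 6·8 + 1), so t ≡ 7·4 = 28 ≡ 4 (mod 8).
    Then x = 54 + 119·4 = 530, valid modulo lcm(119, 8) = 952: x ≡ 530 (mod 952).
  Combine with x ≡ 1 (mod 3); new modulus lcm = 2856.
    Write x = 530 + 952·t and substitute into x ≡ 1 (mod 3): 952·t ≡ 1 − 530 = -529 (mod 3).
    Reduce coefficients mod 3: 1·t ≡ 2 (mod 3).
    So t ≡ 2 (mod 3).
    Then x = 530 + 952·2 = 2434, valid modulo lcm(952, 3) = 2856: x ≡ 2434 (mod 2856).
Verify against each original: 2434 mod 17 = 3, 2434 mod 7 = 5, 2434 mod 8 = 2, 2434 mod 3 = 1.

x ≡ 2434 (mod 2856).


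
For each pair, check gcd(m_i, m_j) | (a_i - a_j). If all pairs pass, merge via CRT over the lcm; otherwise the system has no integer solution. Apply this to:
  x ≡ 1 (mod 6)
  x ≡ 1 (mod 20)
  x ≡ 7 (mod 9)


Moduli 6, 20, 9 are not pairwise coprime, so CRT works modulo lcm(m_i) when all pairwise compatibility conditions hold.
Pairwise compatibility: gcd(m_i, m_j) must divide a_i - a_j for every pair.
Merge one congruence at a time:
  Start: x ≡ 1 (mod 6).
  Combine with x ≡ 1 (mod 20): gcd(6, 20) = 2; 1 - 1 = 0, which IS divisible by 2, so compatible.
    Write x = 1 + 6·t and substitute into x ≡ 1 (mod 20): 6·t ≡ 1 − 1 = 0 (mod 20).
    Divide the congruence (and modulus) by g = 2: 3·t ≡ 0 (mod 10).
    The inverse of 3 mod 10 is 7 (since 3·7 = 21 = 2·10 + 1), so t ≡ 7·0 = 0 ≡ 0 (mod 10).
    Then x = 1 + 6·0 = 1, valid modulo lcm(6, 20) = 60: x ≡ 1 (mod 60).
  Combine with x ≡ 7 (mod 9): gcd(60, 9) = 3; 7 - 1 = 6, which IS divisible by 3, so compatible.
    Write x = 1 + 60·t and substitute into x ≡ 7 (mod 9): 60·t ≡ 7 − 1 = 6 (mod 9).
    Divide the congruence (and modulus) by g = 3: 20·t ≡ 2 (mod 3).
    Reduce coefficients mod 3: 2·t ≡ 2 (mod 3).
    The inverse of 2 mod 3 is 2 (since 2·2 = 4 = 1·3 + 1), so t ≡ 2·2 = 4 ≡ 1 (mod 3).
    Then x = 1 + 60·1 = 61, valid modulo lcm(60, 9) = 180: x ≡ 61 (mod 180).
Verify: 61 mod 6 = 1, 61 mod 20 = 1, 61 mod 9 = 7.

x ≡ 61 (mod 180).


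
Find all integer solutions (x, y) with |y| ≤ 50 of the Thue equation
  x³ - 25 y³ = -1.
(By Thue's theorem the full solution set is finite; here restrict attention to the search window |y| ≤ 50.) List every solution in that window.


The equation is x³ - 25y³ = -1. For fixed y, x³ = 25·y³ − 1, so a solution requires the RHS to be a perfect cube.
Strategy: iterate y from -50 to 50, compute RHS = 25·y³ − 1, and check whether it is a (positive or negative) perfect cube.
Check small values of y:
  y = 0: RHS = -1 = (-1)³ ⇒ x = -1 works.
  y = 1: RHS = 24 is not a perfect cube.
  y = -1: RHS = -26 is not a perfect cube.
  y = 2: RHS = 199 is not a perfect cube.
  y = -2: RHS = -201 is not a perfect cube.
  y = 3: RHS = 674 is not a perfect cube.
  y = -3: RHS = -676 is not a perfect cube.
Continuing the search up to |y| = 50 finds no further solutions beyond those listed.
Collected solutions: (-1, 0).

Solutions (with |y| ≤ 50): (-1, 0).


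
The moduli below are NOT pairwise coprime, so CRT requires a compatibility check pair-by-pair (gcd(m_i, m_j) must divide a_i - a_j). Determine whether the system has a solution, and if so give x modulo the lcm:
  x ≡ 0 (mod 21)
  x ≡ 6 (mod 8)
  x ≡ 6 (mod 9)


Moduli 21, 8, 9 are not pairwise coprime, so CRT works modulo lcm(m_i) when all pairwise compatibility conditions hold.
Pairwise compatibility: gcd(m_i, m_j) must divide a_i - a_j for every pair.
Merge one congruence at a time:
  Start: x ≡ 0 (mod 21).
  Combine with x ≡ 6 (mod 8): gcd(21, 8) = 1; 6 - 0 = 6, which IS divisible by 1, so compatible.
    Write x = 0 + 21·t and substitute into x ≡ 6 (mod 8): 21·t ≡ 6 − 0 = 6 (mod 8).
    Reduce coefficients mod 8: 5·t ≡ 6 (mod 8).
    The inverse of 5 mod 8 is 5 (since 5·5 = 25 = 3·8 + 1), so t ≡ 5·6 = 30 ≡ 6 (mod 8).
    Then x = 0 + 21·6 = 126, valid modulo lcm(21, 8) = 168: x ≡ 126 (mod 168).
  Combine with x ≡ 6 (mod 9): gcd(168, 9) = 3; 6 - 126 = -120, which IS divisible by 3, so compatible.
    Write x = 126 + 168·t and substitute into x ≡ 6 (mod 9): 168·t ≡ 6 − 126 = -120 (mod 9).
    Divide the congruence (and modulus) by g = 3: 56·t ≡ -40 (mod 3).
    Reduce coefficients mod 3: 2·t ≡ 2 (mod 3).
    The inverse of 2 mod 3 is 2 (since 2·2 = 4 = 1·3 + 1), so t ≡ 2·2 = 4 ≡ 1 (mod 3).
    Then x = 126 + 168·1 = 294, valid modulo lcm(168, 9) = 504: x ≡ 294 (mod 504).
Verify: 294 mod 21 = 0, 294 mod 8 = 6, 294 mod 9 = 6.

x ≡ 294 (mod 504).


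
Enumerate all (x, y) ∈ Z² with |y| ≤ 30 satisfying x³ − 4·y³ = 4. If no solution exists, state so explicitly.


The equation is x³ - 4y³ = 4. For fixed y, x³ = 4·y³ + 4, so a solution requires the RHS to be a perfect cube.
Strategy: iterate y from -30 to 30, compute RHS = 4·y³ + 4, and check whether it is a (positive or negative) perfect cube.
Check small values of y:
  y = 0: RHS = 4 is not a perfect cube.
  y = 1: RHS = 8 = (2)³ ⇒ x = 2 works.
  y = -1: RHS = 0 = (0)³ ⇒ x = 0 works.
  y = 2: RHS = 36 is not a perfect cube.
  y = -2: RHS = -28 is not a perfect cube.
  y = 3: RHS = 112 is not a perfect cube.
  y = -3: RHS = -104 is not a perfect cube.
Continuing the search up to |y| = 30 finds no further solutions beyond those listed.
Collected solutions: (0, -1), (2, 1).

Solutions (with |y| ≤ 30): (0, -1), (2, 1).


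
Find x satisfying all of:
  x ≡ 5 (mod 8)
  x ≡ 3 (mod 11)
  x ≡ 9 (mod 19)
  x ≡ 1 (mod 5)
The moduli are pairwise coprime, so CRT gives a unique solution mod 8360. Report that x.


Product of moduli M = 8 · 11 · 19 · 5 = 8360.
Merge one congruence at a time:
  Start: x ≡ 5 (mod 8).
  Combine with x ≡ 3 (mod 11); new modulus lcm = 88.
    Write x = 5 + 8·t and substitute into x ≡ 3 (mod 11): 8·t ≡ 3 − 5 = -2 (mod 11).
    Reduce coefficients mod 11: 8·t ≡ 9 (mod 11).
    The inverse of 8 mod 11 is 7 (since 8·7 = 56 = 5·11 + 1), so t ≡ 7·9 = 63 ≡ 8 (mod 11).
    Then x = 5 + 8·8 = 69, valid modulo lcm(8, 11) = 88: x ≡ 69 (mod 88).
  Combine with x ≡ 9 (mod 19); new modulus lcm = 1672.
    Write x = 69 + 88·t and substitute into x ≡ 9 (mod 19): 88·t ≡ 9 − 69 = -60 (mod 19).
    Reduce coefficients mod 19: 12·t ≡ 16 (mod 19).
    The inverse of 12 mod 19 is 8 (since 12·8 = 96 = 5·19 + 1), so t ≡ 8·16 = 128 ≡ 14 (mod 19).
    Then x = 69 + 88·14 = 1301, valid modulo lcm(88, 19) = 1672: x ≡ 1301 (mod 1672).
  Combine with x ≡ 1 (mod 5); new modulus lcm = 8360.
    Write x = 1301 + 1672·t and substitute into x ≡ 1 (mod 5): 1672·t ≡ 1 − 1301 = -1300 (mod 5).
    Reduce coefficients mod 5: 2·t ≡ 0 (mod 5).
    The inverse of 2 mod 5 is 3 (since 2·3 = 6 = 1·5 + 1), so t ≡ 3·0 = 0 ≡ 0 (mod 5).
    Then x = 1301 + 1672·0 = 1301, valid modulo lcm(1672, 5) = 8360: x ≡ 1301 (mod 8360).
Verify against each original: 1301 mod 8 = 5, 1301 mod 11 = 3, 1301 mod 19 = 9, 1301 mod 5 = 1.

x ≡ 1301 (mod 8360).


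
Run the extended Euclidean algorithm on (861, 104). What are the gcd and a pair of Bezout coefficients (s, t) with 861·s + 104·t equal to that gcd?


Euclidean algorithm on (861, 104) — divide until remainder is 0:
  861 = 8 · 104 + 29
  104 = 3 · 29 + 17
  29 = 1 · 17 + 12
  17 = 1 · 12 + 5
  12 = 2 · 5 + 2
  5 = 2 · 2 + 1
  2 = 2 · 1 + 0
gcd(861, 104) = 1.
Track Bezout coefficients alongside the remainders: start with r₀ = 861 = a·1 + b·0 (s = 1, t = 0) and r₁ = 104 = a·0 + b·1 (s = 0, t = 1); each new remainder r_{k+1} = r_{k-1} − q_k·r_k inherits s_{k+1} = s_{k-1} − q_k·s_k, t_{k+1} = t_{k-1} − q_k·t_k, so r_k = a·s_k + b·t_k at every step:
  q = 8: r = 29, s = 1 − 8·0 = 1, t = 0 − 8·1 = -8  (check: 861·1 + 104·(-8) = 29)
  q = 3: r = 17, s = 0 − 3·1 = -3, t = 1 − 3·(-8) = 25  (check: 861·(-3) + 104·25 = 17)
  q = 1: r = 12, s = 1 − 1·(-3) = 4, t = -8 − 1·25 = -33  (check: 861·4 + 104·(-33) = 12)
  q = 1: r = 5, s = -3 − 1·4 = -7, t = 25 − 1·(-33) = 58  (check: 861·(-7) + 104·58 = 5)
  q = 2: r = 2, s = 4 − 2·(-7) = 18, t = -33 − 2·58 = -149  (check: 861·18 + 104·(-149) = 2)
  q = 2: r = 1, s = -7 − 2·18 = -43, t = 58 − 2·(-149) = 356  (check: 861·(-43) + 104·356 = 1)
The row with r = 1 (the gcd) gives the Bezout coefficients s = -43, t = 356.
Result: 861 · (-43) + 104 · (356) = 1.

gcd(861, 104) = 1; s = -43, t = 356 (check: 861·(-43) + 104·356 = 1).


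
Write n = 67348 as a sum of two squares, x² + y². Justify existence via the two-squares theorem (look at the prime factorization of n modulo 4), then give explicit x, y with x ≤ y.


Step 1: Factor n = 67348 = 2^2 · 113 · 149.
Step 2: Check the mod-4 condition on each prime factor: 2 = 2 (special); 113 ≡ 1 (mod 4), exponent 1; 149 ≡ 1 (mod 4), exponent 1.
All primes ≡ 3 (mod 4) appear to even exponent (or don't appear), so by the two-squares theorem n IS expressible as a sum of two squares.
Step 3: Build a representation. Group n = k² · m with k = 2 and m = 113 · 149 = 16837 (a product of primes ≡ 1 (mod 4)); a representation of m scales to one of n via (k·x)² + (k·y)² = k²(x² + y²). Each prime p ≡ 1 (mod 4) is itself a sum of two squares; find a² by testing p − a² for a perfect square:
  113: 113 − 1² = 112, 113 − 2² = 109, 113 − 3² = 104, 113 − 4² = 97, 113 − 5² = 88, 113 − 6² = 77, 113 − 7² = 64 = 8² ⇒ 113 = 7² + 8².
  149: 149 − 1² = 148, 149 − 2² = 145, 149 − 3² = 140, 149 − 4² = 133, 149 − 5² = 124, 149 − 6² = 113, 149 − 7² = 100 = 10² ⇒ 149 = 7² + 10².
  Combine using the Brahmagupta–Fibonacci identity (a² + b²)(c² + d²) = (ac − bd)² + (ad + bc)² = (ac + bd)² + (ad − bc)²:
  113 · 149 = 16837: from (7² + 8²)(7² + 10²), take (7·7 − 8·10, 7·10 + 8·7) = (49 − 80, 70 + 56) = (-31, 126); dropping signs (only squares matter) gives (31, 126); check 31² + 126² = 961 + 15876 = 16837 ✓.
  Scale by k = 2: (2·31, 2·126) = (62, 252).
Step 4: Order so x ≤ y and verify: 62² + 252² = 3844 + 63504 = 67348 = n. ✓

n = 67348 = 62² + 252² (one valid representation with x ≤ y).


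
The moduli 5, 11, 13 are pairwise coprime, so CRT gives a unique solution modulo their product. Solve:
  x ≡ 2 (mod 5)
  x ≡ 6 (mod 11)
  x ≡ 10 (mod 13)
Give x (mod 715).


Moduli 5, 11, 13 are pairwise coprime; by CRT there is a unique solution modulo M = 5 · 11 · 13 = 715.
Solve pairwise, accumulating the modulus:
  Start with x ≡ 2 (mod 5).
  Combine with x ≡ 6 (mod 11): since gcd(5, 11) = 1, we get a unique residue mod 55.
    Write x = 2 + 5·t and substitute into x ≡ 6 (mod 11): 5·t ≡ 6 − 2 = 4 (mod 11).
    The inverse of 5 mod 11 is 9 (since 5·9 = 45 = 4·11 + 1), so t ≡ 9·4 = 36 ≡ 3 (mod 11).
    Then x = 2 + 5·3 = 17, valid modulo lcm(5, 11) = 55: x ≡ 17 (mod 55).
  Combine with x ≡ 10 (mod 13): since gcd(55, 13) = 1, we get a unique residue mod 715.
    Write x = 17 + 55·t and substitute into x ≡ 10 (mod 13): 55·t ≡ 10 − 17 = -7 (mod 13).
    Reduce coefficients mod 13: 3·t ≡ 6 (mod 13).
    The inverse of 3 mod 13 is 9 (since 3·9 = 27 = 2·13 + 1), so t ≡ 9·6 = 54 ≡ 2 (mod 13).
    Then x = 17 + 55·2 = 127, valid modulo lcm(55, 13) = 715: x ≡ 127 (mod 715).
Verify: 127 mod 5 = 2 ✓, 127 mod 11 = 6 ✓, 127 mod 13 = 10 ✓.

x ≡ 127 (mod 715).


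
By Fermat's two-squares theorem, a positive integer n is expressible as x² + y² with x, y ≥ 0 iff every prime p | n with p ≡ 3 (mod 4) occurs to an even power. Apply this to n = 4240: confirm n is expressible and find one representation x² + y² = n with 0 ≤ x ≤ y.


Step 1: Factor n = 4240 = 2^4 · 5 · 53.
Step 2: Check the mod-4 condition on each prime factor: 2 = 2 (special); 5 ≡ 1 (mod 4), exponent 1; 53 ≡ 1 (mod 4), exponent 1.
All primes ≡ 3 (mod 4) appear to even exponent (or don't appear), so by the two-squares theorem n IS expressible as a sum of two squares.
Step 3: Build a representation. Group n = k² · m with k = 4 and m = 5 · 53 = 265 (a product of primes ≡ 1 (mod 4)); a representation of m scales to one of n via (k·x)² + (k·y)² = k²(x² + y²). Each prime p ≡ 1 (mod 4) is itself a sum of two squares; find a² by testing p − a² for a perfect square:
  5: 5 − 1² = 4 = 2² ⇒ 5 = 1² + 2².
  53: 53 − 1² = 52, 53 − 2² = 49 = 7² ⇒ 53 = 2² + 7².
  Combine using the Brahmagupta–Fibonacci identity (a² + b²)(c² + d²) = (ac − bd)² + (ad + bc)² = (ac + bd)² + (ad − bc)²:
  5 · 53 = 265: from (1² + 2²)(2² + 7²), take (1·2 − 2·7, 1·7 + 2·2) = (2 − 14, 7 + 4) = (-12, 11); dropping signs (only squares matter) gives (12, 11); check 12² + 11² = 144 + 121 = 265 ✓.
  Scale by k = 4: (4·12, 4·11) = (48, 44).
Step 4: Order so x ≤ y and verify: 44² + 48² = 1936 + 2304 = 4240 = n. ✓

n = 4240 = 44² + 48² (one valid representation with x ≤ y).


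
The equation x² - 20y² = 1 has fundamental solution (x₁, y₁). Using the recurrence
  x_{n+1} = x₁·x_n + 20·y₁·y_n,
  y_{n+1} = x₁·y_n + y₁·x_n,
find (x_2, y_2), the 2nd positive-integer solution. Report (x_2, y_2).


Step 1: Find the fundamental solution (x₁, y₁) of x² - 20y² = 1.
  Expand √20 as a continued fraction. a₀ = ⌊√20⌋ = 4; iterate m_{k+1} = d_k·a_k − m_k, d_{k+1} = (20 − m_{k+1}²)/d_k, a_{k+1} = ⌊(a₀ + m_{k+1})/d_{k+1}⌋ (starting m₀ = 0, d₀ = 1), with convergents p_k = a_k·p_{k-1} + p_{k-2}, q_k = a_k·q_{k-1} + q_{k-2} (p₋₁ = 1, q₋₁ = 0):
  k = 0: a₀ = 4; p₀/q₀ = 4/1; p₀² − 20·q₀² = 16 − 20 = -4.
  k = 1: m = 4, d = 4, a = ⌊(4 + 4)/4⌋ = 2; p/q = (2·4 + 1)/(2·1 + 0) = 9/2; p² − 20·q² = 81 − 80 = 1.
  The first convergent with p² − 20·q² = 1 gives the fundamental solution (x₁, y₁) = (9, 2).
Step 2: Apply the recurrence (x_{n+1}, y_{n+1}) = (x₁x_n + 20y₁y_n, x₁y_n + y₁x_n) repeatedly.
  From (x_1, y_1) = (9, 2): x_2 = 9·9 + 20·2·2 = 161; y_2 = 9·2 + 2·9 = 36.
Step 3: Verify x_2² - 20·y_2² = 25921 - 25920 = 1 (should be 1). ✓

(x_1, y_1) = (9, 2); (x_2, y_2) = (161, 36).


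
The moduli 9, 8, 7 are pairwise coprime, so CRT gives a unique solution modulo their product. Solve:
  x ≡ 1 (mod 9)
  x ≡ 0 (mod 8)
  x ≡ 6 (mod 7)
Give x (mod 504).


Moduli 9, 8, 7 are pairwise coprime; by CRT there is a unique solution modulo M = 9 · 8 · 7 = 504.
Solve pairwise, accumulating the modulus:
  Start with x ≡ 1 (mod 9).
  Combine with x ≡ 0 (mod 8): since gcd(9, 8) = 1, we get a unique residue mod 72.
    Write x = 1 + 9·t and substitute into x ≡ 0 (mod 8): 9·t ≡ 0 − 1 = -1 (mod 8).
    Reduce coefficients mod 8: 1·t ≡ 7 (mod 8).
    So t ≡ 7 (mod 8).
    Then x = 1 + 9·7 = 64, valid modulo lcm(9, 8) = 72: x ≡ 64 (mod 72).
  Combine with x ≡ 6 (mod 7): since gcd(72, 7) = 1, we get a unique residue mod 504.
    Write x = 64 + 72·t and substitute into x ≡ 6 (mod 7): 72·t ≡ 6 − 64 = -58 (mod 7).
    Reduce coefficients mod 7: 2·t ≡ 5 (mod 7).
    The inverse of 2 mod 7 is 4 (since 2·4 = 8 = 1·7 + 1), so t ≡ 4·5 = 20 ≡ 6 (mod 7).
    Then x = 64 + 72·6 = 496, valid modulo lcm(72, 7) = 504: x ≡ 496 (mod 504).
Verify: 496 mod 9 = 1 ✓, 496 mod 8 = 0 ✓, 496 mod 7 = 6 ✓.

x ≡ 496 (mod 504).


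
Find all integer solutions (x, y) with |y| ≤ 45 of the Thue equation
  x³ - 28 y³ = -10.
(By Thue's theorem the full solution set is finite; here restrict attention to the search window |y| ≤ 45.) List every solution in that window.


The equation is x³ - 28y³ = -10. For fixed y, x³ = 28·y³ − 10, so a solution requires the RHS to be a perfect cube.
Strategy: iterate y from -45 to 45, compute RHS = 28·y³ − 10, and check whether it is a (positive or negative) perfect cube.
Check small values of y:
  y = 0: RHS = -10 is not a perfect cube.
  y = 1: RHS = 18 is not a perfect cube.
  y = -1: RHS = -38 is not a perfect cube.
  y = 2: RHS = 214 is not a perfect cube.
  y = -2: RHS = -234 is not a perfect cube.
  y = 3: RHS = 746 is not a perfect cube.
  y = -3: RHS = -766 is not a perfect cube.
Continuing the search up to |y| = 45 finds no solutions either.
No (x, y) in the scanned range satisfies the equation.

No integer solutions with |y| ≤ 45.


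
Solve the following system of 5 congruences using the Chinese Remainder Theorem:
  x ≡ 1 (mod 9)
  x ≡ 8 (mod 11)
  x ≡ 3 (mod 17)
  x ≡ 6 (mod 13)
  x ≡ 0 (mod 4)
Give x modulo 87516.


Product of moduli M = 9 · 11 · 17 · 13 · 4 = 87516.
Merge one congruence at a time:
  Start: x ≡ 1 (mod 9).
  Combine with x ≡ 8 (mod 11); new modulus lcm = 99.
    Write x = 1 + 9·t and substitute into x ≡ 8 (mod 11): 9·t ≡ 8 − 1 = 7 (mod 11).
    The inverse of 9 mod 11 is 5 (since 9·5 = 45 = 4·11 + 1), so t ≡ 5·7 = 35 ≡ 2 (mod 11).
    Then x = 1 + 9·2 = 19, valid modulo lcm(9, 11) = 99: x ≡ 19 (mod 99).
  Combine with x ≡ 3 (mod 17); new modulus lcm = 1683.
    Write x = 19 + 99·t and substitute into x ≡ 3 (mod 17): 99·t ≡ 3 − 19 = -16 (mod 17).
    Reduce coefficients mod 17: 14·t ≡ 1 (mod 17).
    The inverse of 14 mod 17 is 11 (since 14·11 = 154 = 9·17 + 1), so t ≡ 11·1 = 11 ≡ 11 (mod 17).
    Then x = 19 + 99·11 = 1108, valid modulo lcm(99, 17) = 1683: x ≡ 1108 (mod 1683).
  Combine with x ≡ 6 (mod 13); new modulus lcm = 21879.
    Write x = 1108 + 1683·t and substitute into x ≡ 6 (mod 13): 1683·t ≡ 6 − 1108 = -1102 (mod 13).
    Reduce coefficients mod 13: 6·t ≡ 3 (mod 13).
    The inverse of 6 mod 13 is 11 (since 6·11 = 66 = 5·13 + 1), so t ≡ 11·3 = 33 ≡ 7 (mod 13).
    Then x = 1108 + 1683·7 = 12889, valid modulo lcm(1683, 13) = 21879: x ≡ 12889 (mod 21879).
  Combine with x ≡ 0 (mod 4); new modulus lcm = 87516.
    Write x = 12889 + 21879·t and substitute into x ≡ 0 (mod 4): 21879·t ≡ 0 − 12889 = -12889 (mod 4).
    Reduce coefficients mod 4: 3·t ≡ 3 (mod 4).
    The inverse of 3 mod 4 is 3 (since 3·3 = 9 = 2·4 + 1), so t ≡ 3·3 = 9 ≡ 1 (mod 4).
    Then x = 12889 + 21879·1 = 34768, valid modulo lcm(21879, 4) = 87516: x ≡ 34768 (mod 87516).
Verify against each original: 34768 mod 9 = 1, 34768 mod 11 = 8, 34768 mod 17 = 3, 34768 mod 13 = 6, 34768 mod 4 = 0.

x ≡ 34768 (mod 87516).


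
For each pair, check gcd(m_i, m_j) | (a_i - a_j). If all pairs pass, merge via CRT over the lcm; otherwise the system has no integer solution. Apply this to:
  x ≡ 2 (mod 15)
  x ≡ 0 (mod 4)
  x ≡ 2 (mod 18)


Moduli 15, 4, 18 are not pairwise coprime, so CRT works modulo lcm(m_i) when all pairwise compatibility conditions hold.
Pairwise compatibility: gcd(m_i, m_j) must divide a_i - a_j for every pair.
Merge one congruence at a time:
  Start: x ≡ 2 (mod 15).
  Combine with x ≡ 0 (mod 4): gcd(15, 4) = 1; 0 - 2 = -2, which IS divisible by 1, so compatible.
    Write x = 2 + 15·t and substitute into x ≡ 0 (mod 4): 15·t ≡ 0 − 2 = -2 (mod 4).
    Reduce coefficients mod 4: 3·t ≡ 2 (mod 4).
    The inverse of 3 mod 4 is 3 (since 3·3 = 9 = 2·4 + 1), so t ≡ 3·2 = 6 ≡ 2 (mod 4).
    Then x = 2 + 15·2 = 32, valid modulo lcm(15, 4) = 60: x ≡ 32 (mod 60).
  Combine with x ≡ 2 (mod 18): gcd(60, 18) = 6; 2 - 32 = -30, which IS divisible by 6, so compatible.
    Write x = 32 + 60·t and substitute into x ≡ 2 (mod 18): 60·t ≡ 2 − 32 = -30 (mod 18).
    Divide the congruence (and modulus) by g = 6: 10·t ≡ -5 (mod 3).
    Reduce coefficients mod 3: 1·t ≡ 1 (mod 3).
    So t ≡ 1 (mod 3).
    Then x = 32 + 60·1 = 92, valid modulo lcm(60, 18) = 180: x ≡ 92 (mod 180).
Verify: 92 mod 15 = 2, 92 mod 4 = 0, 92 mod 18 = 2.

x ≡ 92 (mod 180).


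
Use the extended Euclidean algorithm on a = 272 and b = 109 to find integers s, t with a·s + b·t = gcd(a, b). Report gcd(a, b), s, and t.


Euclidean algorithm on (272, 109) — divide until remainder is 0:
  272 = 2 · 109 + 54
  109 = 2 · 54 + 1
  54 = 54 · 1 + 0
gcd(272, 109) = 1.
Track Bezout coefficients alongside the remainders: start with r₀ = 272 = a·1 + b·0 (s = 1, t = 0) and r₁ = 109 = a·0 + b·1 (s = 0, t = 1); each new remainder r_{k+1} = r_{k-1} − q_k·r_k inherits s_{k+1} = s_{k-1} − q_k·s_k, t_{k+1} = t_{k-1} − q_k·t_k, so r_k = a·s_k + b·t_k at every step:
  q = 2: r = 54, s = 1 − 2·0 = 1, t = 0 − 2·1 = -2  (check: 272·1 + 109·(-2) = 54)
  q = 2: r = 1, s = 0 − 2·1 = -2, t = 1 − 2·(-2) = 5  (check: 272·(-2) + 109·5 = 1)
The row with r = 1 (the gcd) gives the Bezout coefficients s = -2, t = 5.
Result: 272 · (-2) + 109 · (5) = 1.

gcd(272, 109) = 1; s = -2, t = 5 (check: 272·(-2) + 109·5 = 1).
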